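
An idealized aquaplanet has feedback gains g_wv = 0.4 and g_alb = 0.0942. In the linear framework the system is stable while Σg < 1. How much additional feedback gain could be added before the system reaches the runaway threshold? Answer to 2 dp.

0.51

Current total gain = 0.4 + 0.0942 = 0.4942.
Margin to runaway = 1 − 0.4942 = 0.51.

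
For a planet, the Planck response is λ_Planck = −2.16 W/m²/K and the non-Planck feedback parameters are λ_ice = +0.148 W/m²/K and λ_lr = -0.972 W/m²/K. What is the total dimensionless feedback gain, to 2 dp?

-0.38

Convert to gains: g_ice = 0.148/2.16 = 0.06852; g_lr = -0.972/2.16 = -0.45.
Total gain g = -0.38148.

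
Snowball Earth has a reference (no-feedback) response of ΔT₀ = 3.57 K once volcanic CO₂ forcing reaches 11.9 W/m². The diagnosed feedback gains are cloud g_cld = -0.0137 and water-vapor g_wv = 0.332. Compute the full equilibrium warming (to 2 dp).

Total gain g = -0.0137 + 0.332 = 0.3183.
Amplification A = 1/(1 − 0.3183) = 1.467.
ΔT = 3.57 × 1.467 = 5.24 K.

5.24 K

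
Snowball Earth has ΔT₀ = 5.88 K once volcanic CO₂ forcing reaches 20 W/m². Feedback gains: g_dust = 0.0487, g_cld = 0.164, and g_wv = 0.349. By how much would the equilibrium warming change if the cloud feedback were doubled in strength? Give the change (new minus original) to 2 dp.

Original: g = 0.5617, ΔT = 5.88/(1−0.5617) = 13.4155 K.
With doubled cloud: g' = 0.7257, ΔT' = 5.88/(1−0.7257) = 21.4364 K.
Change = 21.4364 − 13.4155 = 8.02 K.

8.02 K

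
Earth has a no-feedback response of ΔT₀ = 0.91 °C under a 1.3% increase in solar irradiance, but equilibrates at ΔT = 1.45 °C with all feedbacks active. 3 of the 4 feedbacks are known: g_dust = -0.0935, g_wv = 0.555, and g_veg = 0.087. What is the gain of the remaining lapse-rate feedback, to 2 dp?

-0.18

Amplification A = ΔT/ΔT₀ = 1.45/0.91 = 1.593.
Total gain g = 1 − 1/A = 1 − 1/1.593 = 0.3723.
Known gains sum to -0.0935 + 0.555 + 0.087 = 0.5485.
g_lr = 0.3723 − 0.5485 = -0.18.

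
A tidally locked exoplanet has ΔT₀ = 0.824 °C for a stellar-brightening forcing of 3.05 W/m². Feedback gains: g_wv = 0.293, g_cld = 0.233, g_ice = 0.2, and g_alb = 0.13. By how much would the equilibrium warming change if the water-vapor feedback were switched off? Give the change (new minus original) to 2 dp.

Original: g = 0.856, ΔT = 0.824/(1−0.856) = 5.7222 °C.
Without water-vapor: g' = 0.563, ΔT' = 0.824/(1−0.563) = 1.8856 °C.
Change = 1.8856 − 5.7222 = -3.84 °C.

-3.84 °C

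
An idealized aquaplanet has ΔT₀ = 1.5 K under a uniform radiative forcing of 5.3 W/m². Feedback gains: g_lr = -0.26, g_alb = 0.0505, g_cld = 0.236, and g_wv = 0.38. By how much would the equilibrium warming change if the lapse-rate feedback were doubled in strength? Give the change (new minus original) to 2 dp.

Original: g = 0.4065, ΔT = 1.5/(1−0.4065) = 2.5274 K.
With doubled lapse-rate: g' = 0.1465, ΔT' = 1.5/(1−0.1465) = 1.7575 K.
Change = 1.7575 − 2.5274 = -0.77 K.

-0.77 K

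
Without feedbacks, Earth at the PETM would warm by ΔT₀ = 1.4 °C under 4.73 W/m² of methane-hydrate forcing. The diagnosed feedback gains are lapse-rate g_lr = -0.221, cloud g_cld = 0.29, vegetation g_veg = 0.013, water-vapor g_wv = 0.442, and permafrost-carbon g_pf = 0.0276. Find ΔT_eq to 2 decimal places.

3.12 °C

Total gain g = -0.221 + 0.29 + 0.013 + 0.442 + 0.0276 = 0.5516.
Amplification A = 1/(1 − 0.5516) = 2.23.
ΔT = 1.4 × 2.23 = 3.12 °C.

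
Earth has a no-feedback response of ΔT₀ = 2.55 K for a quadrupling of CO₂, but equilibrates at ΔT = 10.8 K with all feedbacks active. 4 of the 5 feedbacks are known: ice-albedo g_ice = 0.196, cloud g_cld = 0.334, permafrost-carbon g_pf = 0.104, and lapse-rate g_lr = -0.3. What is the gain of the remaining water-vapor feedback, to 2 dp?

Amplification A = ΔT/ΔT₀ = 10.8/2.55 = 4.235.
Total gain g = 1 − 1/A = 1 − 1/4.235 = 0.7639.
Known gains sum to 0.196 + 0.334 + 0.104 − 0.3 = 0.334.
g_wv = 0.7639 − 0.334 = 0.43.

0.43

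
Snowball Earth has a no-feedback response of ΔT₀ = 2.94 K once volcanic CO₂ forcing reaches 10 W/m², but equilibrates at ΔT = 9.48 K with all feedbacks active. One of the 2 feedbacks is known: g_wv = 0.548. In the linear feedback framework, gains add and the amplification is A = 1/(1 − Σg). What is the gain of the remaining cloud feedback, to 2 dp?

Amplification A = ΔT/ΔT₀ = 9.48/2.94 = 3.224.
Total gain g = 1 − 1/A = 1 − 1/3.224 = 0.6898.
The known gain is 0.548.
g_cld = 0.6898 − 0.548 = 0.14.

0.14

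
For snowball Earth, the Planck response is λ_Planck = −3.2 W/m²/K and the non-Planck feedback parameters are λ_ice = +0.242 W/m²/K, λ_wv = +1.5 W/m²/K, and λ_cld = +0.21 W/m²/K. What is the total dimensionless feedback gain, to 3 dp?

0.610

Convert to gains: g_ice = 0.242/3.2 = 0.07562; g_wv = 1.5/3.2 = 0.4688; g_cld = 0.21/3.2 = 0.06562.
Total gain g = 0.61004.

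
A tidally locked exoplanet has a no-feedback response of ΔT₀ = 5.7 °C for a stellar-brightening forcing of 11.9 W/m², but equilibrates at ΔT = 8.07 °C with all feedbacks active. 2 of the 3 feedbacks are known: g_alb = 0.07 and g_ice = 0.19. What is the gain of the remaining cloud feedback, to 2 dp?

Amplification A = ΔT/ΔT₀ = 8.07/5.7 = 1.416.
Total gain g = 1 − 1/A = 1 − 1/1.416 = 0.2938.
Known gains sum to 0.07 + 0.19 = 0.26.
g_cld = 0.2938 − 0.26 = 0.03.

0.03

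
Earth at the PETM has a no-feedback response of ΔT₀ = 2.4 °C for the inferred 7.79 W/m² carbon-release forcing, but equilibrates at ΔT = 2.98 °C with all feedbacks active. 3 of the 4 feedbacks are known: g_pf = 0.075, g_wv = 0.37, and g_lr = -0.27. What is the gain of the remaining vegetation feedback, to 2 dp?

Amplification A = ΔT/ΔT₀ = 2.98/2.4 = 1.242.
Total gain g = 1 − 1/A = 1 − 1/1.242 = 0.1948.
Known gains sum to 0.075 + 0.37 − 0.27 = 0.175.
g_veg = 0.1948 − 0.175 = 0.02.

0.02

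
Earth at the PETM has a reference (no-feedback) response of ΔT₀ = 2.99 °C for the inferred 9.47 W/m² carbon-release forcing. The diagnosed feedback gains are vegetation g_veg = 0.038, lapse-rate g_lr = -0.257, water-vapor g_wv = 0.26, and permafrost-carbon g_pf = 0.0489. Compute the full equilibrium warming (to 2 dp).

Total gain g = 0.038 − 0.257 + 0.26 + 0.0489 = 0.0899.
Amplification A = 1/(1 − 0.0899) = 1.099.
ΔT = 2.99 × 1.099 = 3.29 °C.

3.29 °C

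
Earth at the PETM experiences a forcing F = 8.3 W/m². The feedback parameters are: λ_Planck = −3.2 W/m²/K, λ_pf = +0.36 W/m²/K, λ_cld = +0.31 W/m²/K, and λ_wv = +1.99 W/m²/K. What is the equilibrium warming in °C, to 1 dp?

15.4 °C

Net feedback parameter λ = (−3.2) + (+0.36) + (+0.31) + (+1.99) = -0.54 W/m²/K.
ΔT = −F/λ = −8.3/(-0.54) = 15.4 °C.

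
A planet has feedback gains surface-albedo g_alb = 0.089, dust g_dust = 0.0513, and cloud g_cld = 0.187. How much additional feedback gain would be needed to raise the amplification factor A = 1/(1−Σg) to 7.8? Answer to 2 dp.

Current total gain = 0.3273.
Target gain for A = 7.8: g* = 1 − 1/7.8 = 0.8718.
Additional gain needed = 0.8718 − 0.3273 = 0.54.

0.54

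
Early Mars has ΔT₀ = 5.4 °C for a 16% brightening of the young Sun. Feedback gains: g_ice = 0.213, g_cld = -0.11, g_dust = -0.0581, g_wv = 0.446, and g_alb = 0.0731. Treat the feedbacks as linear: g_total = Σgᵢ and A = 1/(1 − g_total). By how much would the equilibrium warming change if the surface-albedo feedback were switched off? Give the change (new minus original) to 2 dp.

-1.78 °C

Original: g = 0.564, ΔT = 5.4/(1−0.564) = 12.3853 °C.
Without surface-albedo: g' = 0.4909, ΔT' = 5.4/(1−0.4909) = 10.6070 °C.
Change = 10.6070 − 12.3853 = -1.78 °C.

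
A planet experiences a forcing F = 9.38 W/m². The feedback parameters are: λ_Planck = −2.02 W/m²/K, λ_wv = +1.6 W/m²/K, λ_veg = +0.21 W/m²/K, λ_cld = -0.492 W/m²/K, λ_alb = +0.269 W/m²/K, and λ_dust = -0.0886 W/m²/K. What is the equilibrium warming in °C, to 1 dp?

18.0 °C

Net feedback parameter λ = (−2.02) + (+1.6) + (+0.21) + (-0.492) + (+0.269) + (-0.0886) = -0.5216 W/m²/K.
ΔT = −F/λ = −9.38/(-0.5216) = 18.0 °C.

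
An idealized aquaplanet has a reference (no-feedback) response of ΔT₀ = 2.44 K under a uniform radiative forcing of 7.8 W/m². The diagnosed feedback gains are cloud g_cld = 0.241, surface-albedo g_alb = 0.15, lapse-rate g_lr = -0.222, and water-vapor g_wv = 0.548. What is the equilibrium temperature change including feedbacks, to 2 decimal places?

Total gain g = 0.241 + 0.15 − 0.222 + 0.548 = 0.717.
Amplification A = 1/(1 − 0.717) = 3.534.
ΔT = 2.44 × 3.534 = 8.62 K.

8.62 K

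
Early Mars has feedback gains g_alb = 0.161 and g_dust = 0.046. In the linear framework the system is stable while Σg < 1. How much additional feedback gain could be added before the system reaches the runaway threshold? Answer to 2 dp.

0.79

Current total gain = 0.161 + 0.046 = 0.207.
Margin to runaway = 1 − 0.207 = 0.79.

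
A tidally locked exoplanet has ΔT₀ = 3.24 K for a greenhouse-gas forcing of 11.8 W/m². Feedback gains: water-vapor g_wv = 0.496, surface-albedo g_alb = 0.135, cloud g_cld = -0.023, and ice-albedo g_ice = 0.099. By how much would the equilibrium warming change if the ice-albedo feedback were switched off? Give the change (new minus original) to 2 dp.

-2.79 K

Original: g = 0.707, ΔT = 3.24/(1−0.707) = 11.0580 K.
Without ice-albedo: g' = 0.608, ΔT' = 3.24/(1−0.608) = 8.2653 K.
Change = 8.2653 − 11.0580 = -2.79 K.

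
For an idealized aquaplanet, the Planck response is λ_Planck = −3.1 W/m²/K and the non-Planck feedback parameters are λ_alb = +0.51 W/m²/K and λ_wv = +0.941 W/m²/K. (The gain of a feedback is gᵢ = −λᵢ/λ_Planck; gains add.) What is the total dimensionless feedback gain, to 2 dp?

Convert to gains: g_alb = 0.51/3.1 = 0.1645; g_wv = 0.941/3.1 = 0.3035.
Total gain g = 0.468.

0.47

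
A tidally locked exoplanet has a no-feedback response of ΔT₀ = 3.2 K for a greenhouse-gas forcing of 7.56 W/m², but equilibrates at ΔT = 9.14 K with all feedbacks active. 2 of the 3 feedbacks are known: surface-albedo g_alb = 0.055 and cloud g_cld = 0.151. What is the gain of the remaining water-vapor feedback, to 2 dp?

Amplification A = ΔT/ΔT₀ = 9.14/3.2 = 2.856.
Total gain g = 1 − 1/A = 1 − 1/2.856 = 0.6499.
Known gains sum to 0.055 + 0.151 = 0.206.
g_wv = 0.6499 − 0.206 = 0.44.

0.44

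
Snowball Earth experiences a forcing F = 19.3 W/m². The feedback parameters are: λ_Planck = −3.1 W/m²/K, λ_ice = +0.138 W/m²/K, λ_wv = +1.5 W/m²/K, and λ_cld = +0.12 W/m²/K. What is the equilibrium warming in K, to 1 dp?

14.4 K

Net feedback parameter λ = (−3.1) + (+0.138) + (+1.5) + (+0.12) = -1.342 W/m²/K.
ΔT = −F/λ = −19.3/(-1.342) = 14.4 K.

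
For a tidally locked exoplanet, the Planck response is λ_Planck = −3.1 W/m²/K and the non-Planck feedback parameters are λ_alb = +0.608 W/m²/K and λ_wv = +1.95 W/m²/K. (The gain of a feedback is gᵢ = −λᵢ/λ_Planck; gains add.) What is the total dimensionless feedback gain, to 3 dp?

0.825

Convert to gains: g_alb = 0.608/3.1 = 0.1961; g_wv = 1.95/3.1 = 0.629.
Total gain g = 0.8251.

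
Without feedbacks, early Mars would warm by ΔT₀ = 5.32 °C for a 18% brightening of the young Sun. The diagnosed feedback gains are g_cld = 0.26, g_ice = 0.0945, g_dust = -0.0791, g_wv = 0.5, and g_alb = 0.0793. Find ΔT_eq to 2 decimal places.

Total gain g = 0.26 + 0.0945 − 0.0791 + 0.5 + 0.0793 = 0.8547.
Amplification A = 1/(1 − 0.8547) = 6.882.
ΔT = 5.32 × 6.882 = 36.61 °C.

36.61 °C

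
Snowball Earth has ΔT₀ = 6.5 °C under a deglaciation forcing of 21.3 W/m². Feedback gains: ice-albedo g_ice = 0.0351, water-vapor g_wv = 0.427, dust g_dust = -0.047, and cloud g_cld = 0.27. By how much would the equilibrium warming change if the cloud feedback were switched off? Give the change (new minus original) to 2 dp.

Original: g = 0.6851, ΔT = 6.5/(1−0.6851) = 20.6415 °C.
Without cloud: g' = 0.4151, ΔT' = 6.5/(1−0.4151) = 11.1130 °C.
Change = 11.1130 − 20.6415 = -9.53 °C.

-9.53 °C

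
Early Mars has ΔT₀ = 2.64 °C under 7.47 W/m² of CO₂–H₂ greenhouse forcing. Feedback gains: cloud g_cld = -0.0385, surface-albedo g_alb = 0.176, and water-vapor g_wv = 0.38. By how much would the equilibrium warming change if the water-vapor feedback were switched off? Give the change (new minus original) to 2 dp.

-2.41 °C

Original: g = 0.5175, ΔT = 2.64/(1−0.5175) = 5.4715 °C.
Without water-vapor: g' = 0.1375, ΔT' = 2.64/(1−0.1375) = 3.0609 °C.
Change = 3.0609 − 5.4715 = -2.41 °C.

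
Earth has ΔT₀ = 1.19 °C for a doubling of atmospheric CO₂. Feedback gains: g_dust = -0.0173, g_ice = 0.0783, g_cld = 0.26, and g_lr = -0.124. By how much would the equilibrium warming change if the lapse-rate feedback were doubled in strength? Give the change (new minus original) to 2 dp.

Original: g = 0.197, ΔT = 1.19/(1−0.197) = 1.4819 °C.
With doubled lapse-rate: g' = 0.073, ΔT' = 1.19/(1−0.073) = 1.2837 °C.
Change = 1.2837 − 1.4819 = -0.20 °C.

-0.20 °C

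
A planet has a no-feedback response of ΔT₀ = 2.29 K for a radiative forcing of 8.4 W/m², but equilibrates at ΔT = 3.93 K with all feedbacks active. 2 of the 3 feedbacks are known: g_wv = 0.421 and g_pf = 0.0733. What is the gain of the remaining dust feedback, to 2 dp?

Amplification A = ΔT/ΔT₀ = 3.93/2.29 = 1.716.
Total gain g = 1 − 1/A = 1 − 1/1.716 = 0.4172.
Known gains sum to 0.421 + 0.0733 = 0.4943.
g_dust = 0.4172 − 0.4943 = -0.08.

-0.08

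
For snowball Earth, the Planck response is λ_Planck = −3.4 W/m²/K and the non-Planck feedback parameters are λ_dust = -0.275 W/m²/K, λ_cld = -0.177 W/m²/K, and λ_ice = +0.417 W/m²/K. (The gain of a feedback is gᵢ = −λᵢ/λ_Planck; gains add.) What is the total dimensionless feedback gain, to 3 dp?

-0.010

Convert to gains: g_dust = -0.275/3.4 = -0.08088; g_cld = -0.177/3.4 = -0.05206; g_ice = 0.417/3.4 = 0.1226.
Total gain g = -0.01034.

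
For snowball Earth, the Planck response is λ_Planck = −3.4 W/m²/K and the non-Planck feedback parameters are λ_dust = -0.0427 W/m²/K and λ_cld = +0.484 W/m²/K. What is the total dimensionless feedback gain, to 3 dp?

0.130

Convert to gains: g_dust = -0.0427/3.4 = -0.01256; g_cld = 0.484/3.4 = 0.1424.
Total gain g = 0.12984.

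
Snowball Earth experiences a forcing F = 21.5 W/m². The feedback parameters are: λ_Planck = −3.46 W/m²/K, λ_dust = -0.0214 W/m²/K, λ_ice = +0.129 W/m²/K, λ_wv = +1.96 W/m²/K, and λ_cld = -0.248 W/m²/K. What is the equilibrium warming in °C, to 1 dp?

13.1 °C

Net feedback parameter λ = (−3.46) + (-0.0214) + (+0.129) + (+1.96) + (-0.248) = -1.6404 W/m²/K.
ΔT = −F/λ = −21.5/(-1.6404) = 13.1 °C.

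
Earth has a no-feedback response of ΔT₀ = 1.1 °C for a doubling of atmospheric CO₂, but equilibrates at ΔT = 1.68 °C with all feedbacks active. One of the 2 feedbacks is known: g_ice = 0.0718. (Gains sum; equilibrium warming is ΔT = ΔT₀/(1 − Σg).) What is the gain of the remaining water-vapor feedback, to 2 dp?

Amplification A = ΔT/ΔT₀ = 1.68/1.1 = 1.527.
Total gain g = 1 − 1/A = 1 − 1/1.527 = 0.3451.
The known gain is 0.0718.
g_wv = 0.3451 − 0.0718 = 0.27.

0.27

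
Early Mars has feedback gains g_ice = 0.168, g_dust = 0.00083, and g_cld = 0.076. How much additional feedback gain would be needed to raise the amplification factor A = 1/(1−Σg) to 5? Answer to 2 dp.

Current total gain = 0.24483.
Target gain for A = 5: g* = 1 − 1/5 = 0.8.
Additional gain needed = 0.8 − 0.24483 = 0.56.

0.56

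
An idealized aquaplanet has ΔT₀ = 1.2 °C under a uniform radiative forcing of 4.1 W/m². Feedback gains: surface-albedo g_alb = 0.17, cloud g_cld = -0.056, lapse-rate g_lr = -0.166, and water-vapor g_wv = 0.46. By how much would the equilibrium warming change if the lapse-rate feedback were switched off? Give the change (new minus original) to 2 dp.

0.79 °C

Original: g = 0.408, ΔT = 1.2/(1−0.408) = 2.0270 °C.
Without lapse-rate: g' = 0.574, ΔT' = 1.2/(1−0.574) = 2.8169 °C.
Change = 2.8169 − 2.0270 = 0.79 °C.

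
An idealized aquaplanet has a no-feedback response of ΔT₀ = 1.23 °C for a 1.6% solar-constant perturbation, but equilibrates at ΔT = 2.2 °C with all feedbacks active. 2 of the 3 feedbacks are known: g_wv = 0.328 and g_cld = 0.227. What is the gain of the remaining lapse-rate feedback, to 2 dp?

Amplification A = ΔT/ΔT₀ = 2.2/1.23 = 1.789.
Total gain g = 1 − 1/A = 1 − 1/1.789 = 0.441.
Known gains sum to 0.328 + 0.227 = 0.555.
g_lr = 0.441 − 0.555 = -0.11.

-0.11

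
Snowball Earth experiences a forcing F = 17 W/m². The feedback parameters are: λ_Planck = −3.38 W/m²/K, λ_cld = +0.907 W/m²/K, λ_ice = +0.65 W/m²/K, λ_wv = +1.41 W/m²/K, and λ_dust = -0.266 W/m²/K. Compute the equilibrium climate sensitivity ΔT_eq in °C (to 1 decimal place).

Net feedback parameter λ = (−3.38) + (+0.907) + (+0.65) + (+1.41) + (-0.266) = -0.679 W/m²/K.
ΔT = −F/λ = −17/(-0.679) = 25.0 °C.

25.0 °C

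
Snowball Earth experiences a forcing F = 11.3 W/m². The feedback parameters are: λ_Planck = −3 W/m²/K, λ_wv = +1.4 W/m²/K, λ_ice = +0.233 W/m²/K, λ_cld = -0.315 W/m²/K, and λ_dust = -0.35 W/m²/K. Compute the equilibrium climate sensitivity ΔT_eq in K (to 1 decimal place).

5.6 K

Net feedback parameter λ = (−3) + (+1.4) + (+0.233) + (-0.315) + (-0.35) = -2.032 W/m²/K.
ΔT = −F/λ = −11.3/(-2.032) = 5.6 K.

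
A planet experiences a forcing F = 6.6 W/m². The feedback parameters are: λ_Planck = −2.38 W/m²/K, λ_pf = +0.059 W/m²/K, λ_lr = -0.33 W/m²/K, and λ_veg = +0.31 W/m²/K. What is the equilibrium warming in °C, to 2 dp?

2.82 °C

Net feedback parameter λ = (−2.38) + (+0.059) + (-0.33) + (+0.31) = -2.341 W/m²/K.
ΔT = −F/λ = −6.6/(-2.341) = 2.82 °C.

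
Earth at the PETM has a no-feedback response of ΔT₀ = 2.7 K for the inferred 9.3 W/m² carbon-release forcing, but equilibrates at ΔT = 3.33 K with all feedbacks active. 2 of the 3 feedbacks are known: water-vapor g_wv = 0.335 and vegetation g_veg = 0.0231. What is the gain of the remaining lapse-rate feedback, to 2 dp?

Amplification A = ΔT/ΔT₀ = 3.33/2.7 = 1.233.
Total gain g = 1 − 1/A = 1 − 1/1.233 = 0.189.
Known gains sum to 0.335 + 0.0231 = 0.3581.
g_lr = 0.189 − 0.3581 = -0.17.

-0.17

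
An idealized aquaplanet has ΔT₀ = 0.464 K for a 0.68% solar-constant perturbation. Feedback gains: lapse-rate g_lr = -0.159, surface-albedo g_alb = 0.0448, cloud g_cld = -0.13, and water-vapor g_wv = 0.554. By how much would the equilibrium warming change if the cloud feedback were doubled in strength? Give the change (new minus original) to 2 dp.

-0.11 K

Original: g = 0.3098, ΔT = 0.464/(1−0.3098) = 0.6723 K.
With doubled cloud: g' = 0.1798, ΔT' = 0.464/(1−0.1798) = 0.5657 K.
Change = 0.5657 − 0.6723 = -0.11 K.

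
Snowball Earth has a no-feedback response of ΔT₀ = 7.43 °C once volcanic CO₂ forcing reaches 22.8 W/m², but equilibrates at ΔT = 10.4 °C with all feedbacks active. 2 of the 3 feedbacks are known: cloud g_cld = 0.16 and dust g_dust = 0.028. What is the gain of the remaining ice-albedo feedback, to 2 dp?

Amplification A = ΔT/ΔT₀ = 10.4/7.43 = 1.4.
Total gain g = 1 − 1/A = 1 − 1/1.4 = 0.2857.
Known gains sum to 0.16 + 0.028 = 0.188.
g_ice = 0.2857 − 0.188 = 0.10.

0.10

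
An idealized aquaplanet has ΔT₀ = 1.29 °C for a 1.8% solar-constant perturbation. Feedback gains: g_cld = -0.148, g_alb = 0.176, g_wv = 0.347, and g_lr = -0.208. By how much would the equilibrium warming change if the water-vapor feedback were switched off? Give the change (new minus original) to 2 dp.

-0.46 °C

Original: g = 0.167, ΔT = 1.29/(1−0.167) = 1.5486 °C.
Without water-vapor: g' = -0.18, ΔT' = 1.29/(1+0.18) = 1.0932 °C.
Change = 1.0932 − 1.5486 = -0.46 °C.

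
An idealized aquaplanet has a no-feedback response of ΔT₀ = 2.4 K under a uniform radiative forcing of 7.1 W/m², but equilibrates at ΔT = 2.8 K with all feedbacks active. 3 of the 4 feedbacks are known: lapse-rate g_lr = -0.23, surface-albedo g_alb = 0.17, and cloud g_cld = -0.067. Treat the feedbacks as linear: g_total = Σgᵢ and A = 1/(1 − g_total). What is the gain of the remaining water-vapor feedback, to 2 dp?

Amplification A = ΔT/ΔT₀ = 2.8/2.4 = 1.167.
Total gain g = 1 − 1/A = 1 − 1/1.167 = 0.1431.
Known gains sum to -0.23 + 0.17 − 0.067 = -0.127.
g_wv = 0.1431 + 0.127 = 0.27.

0.27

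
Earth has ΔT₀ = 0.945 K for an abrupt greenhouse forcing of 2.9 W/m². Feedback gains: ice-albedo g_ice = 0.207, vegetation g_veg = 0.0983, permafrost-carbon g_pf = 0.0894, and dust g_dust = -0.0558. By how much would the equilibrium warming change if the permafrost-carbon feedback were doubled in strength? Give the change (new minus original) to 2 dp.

0.22 K

Original: g = 0.3389, ΔT = 0.945/(1−0.3389) = 1.4294 K.
With doubled permafrost-carbon: g' = 0.4283, ΔT' = 0.945/(1−0.4283) = 1.6530 K.
Change = 1.6530 − 1.4294 = 0.22 K.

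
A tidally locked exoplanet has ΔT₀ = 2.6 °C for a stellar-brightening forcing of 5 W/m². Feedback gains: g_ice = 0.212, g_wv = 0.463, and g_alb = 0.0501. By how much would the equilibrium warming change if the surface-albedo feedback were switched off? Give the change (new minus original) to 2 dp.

-1.46 °C

Original: g = 0.7251, ΔT = 2.6/(1−0.7251) = 9.4580 °C.
Without surface-albedo: g' = 0.675, ΔT' = 2.6/(1−0.675) = 8.0000 °C.
Change = 8.0000 − 9.4580 = -1.46 °C.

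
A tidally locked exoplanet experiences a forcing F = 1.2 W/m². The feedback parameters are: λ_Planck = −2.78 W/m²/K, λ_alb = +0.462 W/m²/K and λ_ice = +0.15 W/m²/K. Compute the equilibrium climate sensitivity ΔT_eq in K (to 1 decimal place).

Net feedback parameter λ = (−2.78) + (+0.462) + (+0.15) = -2.168 W/m²/K.
ΔT = −F/λ = −1.2/(-2.168) = 0.6 K.

0.6 K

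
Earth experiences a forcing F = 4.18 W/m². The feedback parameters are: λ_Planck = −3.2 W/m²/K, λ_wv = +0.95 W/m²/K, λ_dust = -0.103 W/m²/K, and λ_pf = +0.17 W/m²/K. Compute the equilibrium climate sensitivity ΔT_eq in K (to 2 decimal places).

Net feedback parameter λ = (−3.2) + (+0.95) + (-0.103) + (+0.17) = -2.183 W/m²/K.
ΔT = −F/λ = −4.18/(-2.183) = 1.91 K.

1.91 K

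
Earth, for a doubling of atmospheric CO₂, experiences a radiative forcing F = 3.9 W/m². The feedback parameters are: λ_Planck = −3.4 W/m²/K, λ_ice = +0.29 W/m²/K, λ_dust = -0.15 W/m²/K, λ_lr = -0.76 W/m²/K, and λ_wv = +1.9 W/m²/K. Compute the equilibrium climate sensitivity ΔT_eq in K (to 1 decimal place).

Net feedback parameter λ = (−3.4) + (+0.29) + (-0.15) + (-0.76) + (+1.9) = -2.12 W/m²/K.
ΔT = −F/λ = −3.9/(-2.12) = 1.8 K.

1.8 K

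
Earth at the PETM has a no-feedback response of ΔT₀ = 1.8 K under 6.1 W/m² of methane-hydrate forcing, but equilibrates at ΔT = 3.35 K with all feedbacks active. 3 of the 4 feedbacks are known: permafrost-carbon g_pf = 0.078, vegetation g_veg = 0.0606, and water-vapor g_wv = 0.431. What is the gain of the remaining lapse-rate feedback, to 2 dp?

-0.11

Amplification A = ΔT/ΔT₀ = 3.35/1.8 = 1.861.
Total gain g = 1 − 1/A = 1 − 1/1.861 = 0.4627.
Known gains sum to 0.078 + 0.0606 + 0.431 = 0.5696.
g_lr = 0.4627 − 0.5696 = -0.11.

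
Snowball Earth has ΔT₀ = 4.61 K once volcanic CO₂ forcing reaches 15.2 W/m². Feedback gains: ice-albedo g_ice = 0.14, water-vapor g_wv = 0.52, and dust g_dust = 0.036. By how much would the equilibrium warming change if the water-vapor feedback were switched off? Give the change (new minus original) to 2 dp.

-9.57 K

Original: g = 0.696, ΔT = 4.61/(1−0.696) = 15.1645 K.
Without water-vapor: g' = 0.176, ΔT' = 4.61/(1−0.176) = 5.5947 K.
Change = 5.5947 − 15.1645 = -9.57 K.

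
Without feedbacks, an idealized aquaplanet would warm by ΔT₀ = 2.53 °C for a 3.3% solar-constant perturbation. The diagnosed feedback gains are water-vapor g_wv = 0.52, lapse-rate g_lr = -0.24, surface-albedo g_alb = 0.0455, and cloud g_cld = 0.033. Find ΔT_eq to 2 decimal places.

Total gain g = 0.52 − 0.24 + 0.0455 + 0.033 = 0.3585.
Amplification A = 1/(1 − 0.3585) = 1.559.
ΔT = 2.53 × 1.559 = 3.94 °C.

3.94 °C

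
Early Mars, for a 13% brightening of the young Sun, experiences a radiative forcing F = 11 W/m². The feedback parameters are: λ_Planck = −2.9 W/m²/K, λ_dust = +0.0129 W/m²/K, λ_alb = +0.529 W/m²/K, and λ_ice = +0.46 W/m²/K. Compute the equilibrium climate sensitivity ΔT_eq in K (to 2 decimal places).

5.80 K

Net feedback parameter λ = (−2.9) + (+0.0129) + (+0.529) + (+0.46) = -1.8981 W/m²/K.
ΔT = −F/λ = −11/(-1.8981) = 5.80 K.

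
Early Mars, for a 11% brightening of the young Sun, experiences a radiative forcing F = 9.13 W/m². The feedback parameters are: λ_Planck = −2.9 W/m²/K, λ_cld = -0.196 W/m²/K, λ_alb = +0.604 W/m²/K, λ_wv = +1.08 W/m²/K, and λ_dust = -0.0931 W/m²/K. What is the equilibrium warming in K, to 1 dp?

Net feedback parameter λ = (−2.9) + (-0.196) + (+0.604) + (+1.08) + (-0.0931) = -1.5051 W/m²/K.
ΔT = −F/λ = −9.13/(-1.5051) = 6.1 K.

6.1 K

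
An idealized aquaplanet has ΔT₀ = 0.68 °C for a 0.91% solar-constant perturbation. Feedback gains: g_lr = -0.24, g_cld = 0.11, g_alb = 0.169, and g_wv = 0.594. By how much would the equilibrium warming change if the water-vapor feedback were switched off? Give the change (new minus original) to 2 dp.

-1.15 °C

Original: g = 0.633, ΔT = 0.68/(1−0.633) = 1.8529 °C.
Without water-vapor: g' = 0.039, ΔT' = 0.68/(1−0.039) = 0.7076 °C.
Change = 0.7076 − 1.8529 = -1.15 °C.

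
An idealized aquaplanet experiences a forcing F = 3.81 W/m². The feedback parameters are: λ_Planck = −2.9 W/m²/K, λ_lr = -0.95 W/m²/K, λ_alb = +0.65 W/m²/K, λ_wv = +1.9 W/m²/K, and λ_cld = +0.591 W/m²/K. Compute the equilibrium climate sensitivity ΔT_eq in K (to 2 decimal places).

5.37 K

Net feedback parameter λ = (−2.9) + (-0.95) + (+0.65) + (+1.9) + (+0.591) = -0.709 W/m²/K.
ΔT = −F/λ = −3.81/(-0.709) = 5.37 K.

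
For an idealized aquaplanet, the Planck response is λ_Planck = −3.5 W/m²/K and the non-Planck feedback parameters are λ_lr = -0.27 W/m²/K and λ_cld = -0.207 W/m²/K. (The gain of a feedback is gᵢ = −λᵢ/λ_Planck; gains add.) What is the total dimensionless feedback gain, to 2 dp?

-0.14

Convert to gains: g_lr = -0.27/3.5 = -0.07714; g_cld = -0.207/3.5 = -0.05914.
Total gain g = -0.13628.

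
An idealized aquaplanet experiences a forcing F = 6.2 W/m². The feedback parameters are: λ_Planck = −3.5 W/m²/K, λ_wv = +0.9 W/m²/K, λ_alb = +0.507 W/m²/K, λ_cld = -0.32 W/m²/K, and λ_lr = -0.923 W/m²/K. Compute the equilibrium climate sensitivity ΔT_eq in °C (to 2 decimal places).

Net feedback parameter λ = (−3.5) + (+0.9) + (+0.507) + (-0.32) + (-0.923) = -3.336 W/m²/K.
ΔT = −F/λ = −6.2/(-3.336) = 1.86 °C.

1.86 °C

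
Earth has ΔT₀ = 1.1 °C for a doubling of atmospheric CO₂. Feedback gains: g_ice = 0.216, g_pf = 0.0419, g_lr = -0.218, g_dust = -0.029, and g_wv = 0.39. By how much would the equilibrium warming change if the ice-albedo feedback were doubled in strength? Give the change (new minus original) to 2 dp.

1.04 °C

Original: g = 0.4009, ΔT = 1.1/(1−0.4009) = 1.8361 °C.
With doubled ice-albedo: g' = 0.6169, ΔT' = 1.1/(1−0.6169) = 2.8713 °C.
Change = 2.8713 − 1.8361 = 1.04 °C.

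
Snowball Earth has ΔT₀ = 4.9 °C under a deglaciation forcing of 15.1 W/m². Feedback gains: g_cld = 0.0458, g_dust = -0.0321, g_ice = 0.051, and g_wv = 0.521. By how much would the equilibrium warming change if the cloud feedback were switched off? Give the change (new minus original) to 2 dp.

Original: g = 0.5857, ΔT = 4.9/(1−0.5857) = 11.8272 °C.
Without cloud: g' = 0.5399, ΔT' = 4.9/(1−0.5399) = 10.6499 °C.
Change = 10.6499 − 11.8272 = -1.18 °C.

-1.18 °C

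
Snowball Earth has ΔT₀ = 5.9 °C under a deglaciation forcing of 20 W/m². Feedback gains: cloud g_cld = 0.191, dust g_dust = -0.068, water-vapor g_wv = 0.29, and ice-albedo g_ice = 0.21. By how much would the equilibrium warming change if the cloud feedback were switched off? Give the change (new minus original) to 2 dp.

-5.26 °C

Original: g = 0.623, ΔT = 5.9/(1−0.623) = 15.6499 °C.
Without cloud: g' = 0.432, ΔT' = 5.9/(1−0.432) = 10.3873 °C.
Change = 10.3873 − 15.6499 = -5.26 °C.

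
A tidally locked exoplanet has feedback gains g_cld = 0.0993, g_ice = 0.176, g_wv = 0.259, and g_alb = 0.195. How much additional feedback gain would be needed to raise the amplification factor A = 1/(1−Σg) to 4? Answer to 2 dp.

Current total gain = 0.7293.
Target gain for A = 4: g* = 1 − 1/4 = 0.75.
Additional gain needed = 0.75 − 0.7293 = 0.02.

0.02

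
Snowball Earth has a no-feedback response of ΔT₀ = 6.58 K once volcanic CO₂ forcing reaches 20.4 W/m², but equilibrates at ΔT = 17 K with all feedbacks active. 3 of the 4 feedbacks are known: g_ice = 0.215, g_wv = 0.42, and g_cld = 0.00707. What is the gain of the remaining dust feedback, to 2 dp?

-0.03

Amplification A = ΔT/ΔT₀ = 17/6.58 = 2.584.
Total gain g = 1 − 1/A = 1 − 1/2.584 = 0.613.
Known gains sum to 0.215 + 0.42 + 0.00707 = 0.64207.
g_dust = 0.613 − 0.64207 = -0.03.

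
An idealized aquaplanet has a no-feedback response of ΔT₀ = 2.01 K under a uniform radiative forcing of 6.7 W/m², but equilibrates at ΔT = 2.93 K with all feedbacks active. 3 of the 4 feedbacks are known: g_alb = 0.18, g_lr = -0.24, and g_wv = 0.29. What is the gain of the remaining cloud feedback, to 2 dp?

Amplification A = ΔT/ΔT₀ = 2.93/2.01 = 1.458.
Total gain g = 1 − 1/A = 1 − 1/1.458 = 0.3141.
Known gains sum to 0.18 − 0.24 + 0.29 = 0.23.
g_cld = 0.3141 − 0.23 = 0.08.

0.08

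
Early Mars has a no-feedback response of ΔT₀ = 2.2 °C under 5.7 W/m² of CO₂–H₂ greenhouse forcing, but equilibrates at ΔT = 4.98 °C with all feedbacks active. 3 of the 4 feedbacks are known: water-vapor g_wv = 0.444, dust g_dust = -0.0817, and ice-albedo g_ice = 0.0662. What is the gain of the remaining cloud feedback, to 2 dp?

0.13

Amplification A = ΔT/ΔT₀ = 4.98/2.2 = 2.264.
Total gain g = 1 − 1/A = 1 − 1/2.264 = 0.5583.
Known gains sum to 0.444 − 0.0817 + 0.0662 = 0.4285.
g_cld = 0.5583 − 0.4285 = 0.13.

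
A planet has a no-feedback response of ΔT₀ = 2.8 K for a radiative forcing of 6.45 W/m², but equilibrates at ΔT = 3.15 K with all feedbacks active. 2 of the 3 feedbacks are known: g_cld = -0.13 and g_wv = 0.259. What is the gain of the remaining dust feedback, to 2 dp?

Amplification A = ΔT/ΔT₀ = 3.15/2.8 = 1.125.
Total gain g = 1 − 1/A = 1 − 1/1.125 = 0.1111.
Known gains sum to -0.13 + 0.259 = 0.129.
g_dust = 0.1111 − 0.129 = -0.02.

-0.02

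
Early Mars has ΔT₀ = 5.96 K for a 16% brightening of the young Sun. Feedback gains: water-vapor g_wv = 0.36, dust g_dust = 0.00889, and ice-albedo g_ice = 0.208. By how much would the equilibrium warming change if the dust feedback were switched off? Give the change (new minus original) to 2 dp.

Original: g = 0.57689, ΔT = 5.96/(1−0.57689) = 14.0862 K.
Without dust: g' = 0.568, ΔT' = 5.96/(1−0.568) = 13.7963 K.
Change = 13.7963 − 14.0862 = -0.29 K.

-0.29 K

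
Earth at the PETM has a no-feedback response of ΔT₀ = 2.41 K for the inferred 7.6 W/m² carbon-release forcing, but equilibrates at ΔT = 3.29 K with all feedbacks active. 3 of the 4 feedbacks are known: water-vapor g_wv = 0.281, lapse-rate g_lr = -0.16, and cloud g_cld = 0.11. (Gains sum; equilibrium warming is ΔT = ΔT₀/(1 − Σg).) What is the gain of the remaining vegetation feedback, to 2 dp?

Amplification A = ΔT/ΔT₀ = 3.29/2.41 = 1.365.
Total gain g = 1 − 1/A = 1 − 1/1.365 = 0.2674.
Known gains sum to 0.281 − 0.16 + 0.11 = 0.231.
g_veg = 0.2674 − 0.231 = 0.04.

0.04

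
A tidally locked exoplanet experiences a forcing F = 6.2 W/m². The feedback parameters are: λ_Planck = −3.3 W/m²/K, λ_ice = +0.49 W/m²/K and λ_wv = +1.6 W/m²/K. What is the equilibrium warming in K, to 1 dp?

Net feedback parameter λ = (−3.3) + (+0.49) + (+1.6) = -1.21 W/m²/K.
ΔT = −F/λ = −6.2/(-1.21) = 5.1 K.

5.1 K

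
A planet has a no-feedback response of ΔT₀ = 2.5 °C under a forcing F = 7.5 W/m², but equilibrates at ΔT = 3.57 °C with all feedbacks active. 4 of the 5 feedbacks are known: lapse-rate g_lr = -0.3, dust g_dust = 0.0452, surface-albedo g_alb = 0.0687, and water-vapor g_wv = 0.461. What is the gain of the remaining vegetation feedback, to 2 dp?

0.02

Amplification A = ΔT/ΔT₀ = 3.57/2.5 = 1.428.
Total gain g = 1 − 1/A = 1 − 1/1.428 = 0.2997.
Known gains sum to -0.3 + 0.0452 + 0.0687 + 0.461 = 0.2749.
g_veg = 0.2997 − 0.2749 = 0.02.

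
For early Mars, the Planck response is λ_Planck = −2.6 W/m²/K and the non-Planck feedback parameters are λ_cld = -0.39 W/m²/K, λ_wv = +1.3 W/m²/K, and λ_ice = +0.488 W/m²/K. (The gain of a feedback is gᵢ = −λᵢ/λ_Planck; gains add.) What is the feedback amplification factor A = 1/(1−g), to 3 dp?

Convert to gains: g_cld = -0.39/2.6 = -0.15; g_wv = 1.3/2.6 = 0.5; g_ice = 0.488/2.6 = 0.1877.
Total gain g = 0.5377.
A = 1/(1 − 0.5377) = 2.163.

2.163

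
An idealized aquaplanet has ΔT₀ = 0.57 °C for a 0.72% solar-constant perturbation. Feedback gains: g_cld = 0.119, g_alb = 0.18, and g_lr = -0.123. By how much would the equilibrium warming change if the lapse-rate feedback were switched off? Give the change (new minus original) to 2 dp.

0.12 °C

Original: g = 0.176, ΔT = 0.57/(1−0.176) = 0.6917 °C.
Without lapse-rate: g' = 0.299, ΔT' = 0.57/(1−0.299) = 0.8131 °C.
Change = 0.8131 − 0.6917 = 0.12 °C.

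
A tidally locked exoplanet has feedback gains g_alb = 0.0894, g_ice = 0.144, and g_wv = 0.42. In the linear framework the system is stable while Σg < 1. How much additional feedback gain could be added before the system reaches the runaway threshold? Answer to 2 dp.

Current total gain = 0.0894 + 0.144 + 0.42 = 0.6534.
Margin to runaway = 1 − 0.6534 = 0.35.

0.35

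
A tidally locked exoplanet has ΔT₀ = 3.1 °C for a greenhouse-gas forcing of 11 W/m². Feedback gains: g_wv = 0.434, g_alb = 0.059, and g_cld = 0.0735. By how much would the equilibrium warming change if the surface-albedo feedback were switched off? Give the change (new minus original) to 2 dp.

Original: g = 0.5665, ΔT = 3.1/(1−0.5665) = 7.1511 °C.
Without surface-albedo: g' = 0.5075, ΔT' = 3.1/(1−0.5075) = 6.2944 °C.
Change = 6.2944 − 7.1511 = -0.86 °C.

-0.86 °C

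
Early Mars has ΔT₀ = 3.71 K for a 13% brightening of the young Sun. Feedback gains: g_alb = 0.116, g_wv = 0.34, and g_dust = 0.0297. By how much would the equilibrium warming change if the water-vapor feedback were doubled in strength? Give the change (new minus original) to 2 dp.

Original: g = 0.4857, ΔT = 3.71/(1−0.4857) = 7.2137 K.
With doubled water-vapor: g' = 0.8257, ΔT' = 3.71/(1−0.8257) = 21.2851 K.
Change = 21.2851 − 7.2137 = 14.07 K.

14.07 K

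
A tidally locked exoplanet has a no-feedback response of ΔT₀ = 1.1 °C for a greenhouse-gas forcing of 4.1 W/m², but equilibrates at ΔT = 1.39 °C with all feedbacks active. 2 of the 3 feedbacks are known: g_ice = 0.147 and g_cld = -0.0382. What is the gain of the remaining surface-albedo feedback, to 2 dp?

Amplification A = ΔT/ΔT₀ = 1.39/1.1 = 1.264.
Total gain g = 1 − 1/A = 1 − 1/1.264 = 0.2089.
Known gains sum to 0.147 − 0.0382 = 0.1088.
g_alb = 0.2089 − 0.1088 = 0.10.

0.10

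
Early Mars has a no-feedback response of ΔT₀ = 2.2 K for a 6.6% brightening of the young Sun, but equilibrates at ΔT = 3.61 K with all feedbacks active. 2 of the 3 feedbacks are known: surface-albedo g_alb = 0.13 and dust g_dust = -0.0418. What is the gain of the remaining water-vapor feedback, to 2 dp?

0.30

Amplification A = ΔT/ΔT₀ = 3.61/2.2 = 1.641.
Total gain g = 1 − 1/A = 1 − 1/1.641 = 0.3906.
Known gains sum to 0.13 − 0.0418 = 0.0882.
g_wv = 0.3906 − 0.0882 = 0.30.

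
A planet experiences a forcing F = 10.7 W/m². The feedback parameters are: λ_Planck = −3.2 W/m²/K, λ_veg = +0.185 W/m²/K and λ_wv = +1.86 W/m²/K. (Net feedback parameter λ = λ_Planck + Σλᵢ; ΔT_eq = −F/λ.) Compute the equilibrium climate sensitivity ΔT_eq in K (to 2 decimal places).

9.26 K

Net feedback parameter λ = (−3.2) + (+0.185) + (+1.86) = -1.155 W/m²/K.
ΔT = −F/λ = −10.7/(-1.155) = 9.26 K.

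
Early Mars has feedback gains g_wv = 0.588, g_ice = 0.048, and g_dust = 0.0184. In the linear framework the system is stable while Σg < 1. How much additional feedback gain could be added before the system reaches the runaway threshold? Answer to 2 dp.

0.35

Current total gain = 0.588 + 0.048 + 0.0184 = 0.6544.
Margin to runaway = 1 − 0.6544 = 0.35.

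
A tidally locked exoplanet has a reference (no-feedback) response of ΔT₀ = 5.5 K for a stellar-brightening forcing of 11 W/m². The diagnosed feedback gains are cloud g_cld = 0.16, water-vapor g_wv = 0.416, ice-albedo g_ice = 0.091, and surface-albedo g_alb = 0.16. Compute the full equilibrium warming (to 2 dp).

Total gain g = 0.16 + 0.416 + 0.091 + 0.16 = 0.827.
Amplification A = 1/(1 − 0.827) = 5.78.
ΔT = 5.5 × 5.78 = 31.79 K.

31.79 K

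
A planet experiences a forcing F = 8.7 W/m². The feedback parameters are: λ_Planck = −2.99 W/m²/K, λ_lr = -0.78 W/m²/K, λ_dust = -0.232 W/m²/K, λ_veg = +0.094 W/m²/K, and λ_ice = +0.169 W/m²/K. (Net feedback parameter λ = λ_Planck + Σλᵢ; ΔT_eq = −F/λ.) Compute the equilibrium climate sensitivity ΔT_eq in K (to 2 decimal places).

2.33 K

Net feedback parameter λ = (−2.99) + (-0.78) + (-0.232) + (+0.094) + (+0.169) = -3.739 W/m²/K.
ΔT = −F/λ = −8.7/(-3.739) = 2.33 K.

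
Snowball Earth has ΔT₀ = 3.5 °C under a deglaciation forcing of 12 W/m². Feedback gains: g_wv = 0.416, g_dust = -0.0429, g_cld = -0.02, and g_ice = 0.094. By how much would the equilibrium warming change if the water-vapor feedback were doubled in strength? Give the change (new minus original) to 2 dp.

19.24 °C

Original: g = 0.4471, ΔT = 3.5/(1−0.4471) = 6.3303 °C.
With doubled water-vapor: g' = 0.8631, ΔT' = 3.5/(1−0.8631) = 25.5661 °C.
Change = 25.5661 − 6.3303 = 19.24 °C.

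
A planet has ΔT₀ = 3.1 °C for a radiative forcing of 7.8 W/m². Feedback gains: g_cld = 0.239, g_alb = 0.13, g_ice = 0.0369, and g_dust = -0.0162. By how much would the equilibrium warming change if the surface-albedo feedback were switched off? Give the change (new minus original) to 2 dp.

Original: g = 0.3897, ΔT = 3.1/(1−0.3897) = 5.0795 °C.
Without surface-albedo: g' = 0.2597, ΔT' = 3.1/(1−0.2597) = 4.1875 °C.
Change = 4.1875 − 5.0795 = -0.89 °C.

-0.89 °C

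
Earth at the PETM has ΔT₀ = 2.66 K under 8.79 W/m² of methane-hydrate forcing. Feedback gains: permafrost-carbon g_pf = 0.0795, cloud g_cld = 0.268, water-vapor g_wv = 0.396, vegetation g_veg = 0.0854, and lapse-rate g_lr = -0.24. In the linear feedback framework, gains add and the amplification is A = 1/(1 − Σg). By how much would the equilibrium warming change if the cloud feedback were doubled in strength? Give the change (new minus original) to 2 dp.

Original: g = 0.5889, ΔT = 2.66/(1−0.5889) = 6.4704 K.
With doubled cloud: g' = 0.8569, ΔT' = 2.66/(1−0.8569) = 18.5884 K.
Change = 18.5884 − 6.4704 = 12.12 K.

12.12 K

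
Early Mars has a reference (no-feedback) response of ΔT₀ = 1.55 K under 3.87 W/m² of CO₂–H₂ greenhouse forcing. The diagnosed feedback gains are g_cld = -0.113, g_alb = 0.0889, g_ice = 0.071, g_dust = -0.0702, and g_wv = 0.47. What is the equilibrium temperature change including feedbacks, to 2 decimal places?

2.80 K

Total gain g = -0.113 + 0.0889 + 0.071 − 0.0702 + 0.47 = 0.4467.
Amplification A = 1/(1 − 0.4467) = 1.807.
ΔT = 1.55 × 1.807 = 2.80 K.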